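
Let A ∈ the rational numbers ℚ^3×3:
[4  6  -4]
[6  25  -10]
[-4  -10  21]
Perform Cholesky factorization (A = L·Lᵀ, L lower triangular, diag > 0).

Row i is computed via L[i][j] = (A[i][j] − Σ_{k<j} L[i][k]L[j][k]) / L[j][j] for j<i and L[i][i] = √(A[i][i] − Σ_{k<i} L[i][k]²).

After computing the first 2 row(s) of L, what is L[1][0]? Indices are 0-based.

Step 1: L[0][0] = √(4) = 2.
  L[1][0] = (6) / L[0][0] = 3.
Step 2: L[1][1] = √(16) = 4.

L[1][0] = 3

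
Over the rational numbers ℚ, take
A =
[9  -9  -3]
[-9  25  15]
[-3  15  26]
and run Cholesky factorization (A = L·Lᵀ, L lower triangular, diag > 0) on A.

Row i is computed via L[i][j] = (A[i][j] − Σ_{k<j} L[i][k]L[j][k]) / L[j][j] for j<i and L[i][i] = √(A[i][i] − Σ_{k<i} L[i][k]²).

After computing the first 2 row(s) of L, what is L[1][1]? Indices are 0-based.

L[1][1] = 4

Step 1: L[0][0] = √(9) = 3.
  L[1][0] = (-9) / L[0][0] = -3.
Step 2: L[1][1] = √(16) = 4.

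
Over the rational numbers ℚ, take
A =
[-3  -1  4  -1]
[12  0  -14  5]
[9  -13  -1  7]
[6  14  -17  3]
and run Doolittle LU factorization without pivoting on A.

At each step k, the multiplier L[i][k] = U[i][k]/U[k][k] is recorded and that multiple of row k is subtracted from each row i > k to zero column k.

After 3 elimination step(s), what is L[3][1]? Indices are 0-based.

L[3][1] = -3

Step 1: pivot at (0,0) is -3.
  row1 ← row1 − (-4)·row0  ⇒  L[1][0]=-4, U row1=(0, -4, 2, 1)
  row2 ← row2 − (-3)·row0  ⇒  L[2][0]=-3, U row2=(0, -16, 11, 4)
  row3 ← row3 − (-2)·row0  ⇒  L[3][0]=-2, U row3=(0, 12, -9, 1)
Step 2: pivot at (1,1) is -4.
  row2 ← row2 − (4)·row1  ⇒  L[2][1]=4, U row2=(0, 0, 3, 0)
  row3 ← row3 − (-3)·row1  ⇒  L[3][1]=-3, U row3=(0, 0, -3, 4)
Step 3: pivot at (2,2) is 3.
  row3 ← row3 − (-1)·row2  ⇒  L[3][2]=-1, U row3=(0, 0, 0, 4)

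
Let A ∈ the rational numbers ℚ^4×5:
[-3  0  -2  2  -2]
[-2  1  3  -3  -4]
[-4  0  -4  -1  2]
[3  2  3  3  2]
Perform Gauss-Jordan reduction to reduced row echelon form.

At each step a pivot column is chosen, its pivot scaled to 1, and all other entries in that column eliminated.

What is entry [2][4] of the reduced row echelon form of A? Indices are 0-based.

M[2][4] = -250/139

[1] R0 /= -3  ⇒  (1, 0, 2/3, -2/3, 2/3)
     R1 -= -2·R0  ⇒  (0, 1, 13/3, -13/3, -8/3)
     R2 -= -4·R0  ⇒  (0, 0, -4/3, -11/3, 14/3)
     R3 -= 3·R0  ⇒  (0, 2, 1, 5, 0)
[2] R1 /= 1  ⇒  (0, 1, 13/3, -13/3, -8/3)
     R3 -= 2·R1  ⇒  (0, 0, -23/3, 41/3, 16/3)
[3] R2 /= -4/3  ⇒  (0, 0, 1, 11/4, -7/2)
     R0 -= 2/3·R2  ⇒  (1, 0, 0, -5/2, 3)
     R1 -= 13/3·R2  ⇒  (0, 1, 0, -65/4, 25/2)
     R3 -= -23/3·R2  ⇒  (0, 0, 0, 139/4, -43/2)
[4] R3 /= 139/4  ⇒  (0, 0, 0, 1, -86/139)
     R0 -= -5/2·R3  ⇒  (1, 0, 0, 0, 202/139)
     R1 -= -65/4·R3  ⇒  (0, 1, 0, 0, 340/139)
     R2 -= 11/4·R3  ⇒  (0, 0, 1, 0, -250/139)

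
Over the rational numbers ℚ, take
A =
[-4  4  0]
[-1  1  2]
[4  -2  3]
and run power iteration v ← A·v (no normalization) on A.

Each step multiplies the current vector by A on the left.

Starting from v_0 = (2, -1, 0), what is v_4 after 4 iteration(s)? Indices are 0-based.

v_0 = (2, -1, 0).
v_1 = A·v_0 = (-12, -3, 10).
v_2 = A·v_1 = (36, 29, -12).
v_3 = A·v_2 = (-28, -31, 50).
v_4 = A·v_3 = (-12, 97, 100).

v_4 = (-12, 97, 100)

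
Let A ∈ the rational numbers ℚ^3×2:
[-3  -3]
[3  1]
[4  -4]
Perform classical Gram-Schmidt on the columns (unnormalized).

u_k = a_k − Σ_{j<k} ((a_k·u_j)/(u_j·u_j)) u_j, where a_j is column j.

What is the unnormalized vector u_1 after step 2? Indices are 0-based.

Step 1: u_0 = a_0 = (-3, 3, 4).
Step 2: u_1 = a_1 − (-2/17)·u_0 = (-57/17, 23/17, -60/17).

u_1 = (-57/17, 23/17, -60/17)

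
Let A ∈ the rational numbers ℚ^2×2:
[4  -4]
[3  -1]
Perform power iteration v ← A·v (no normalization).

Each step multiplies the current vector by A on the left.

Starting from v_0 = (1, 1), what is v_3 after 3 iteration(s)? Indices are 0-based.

v_0 = (1, 1).
v_1 = A·v_0 = (0, 2).
v_2 = A·v_1 = (-8, -2).
v_3 = A·v_2 = (-24, -22).

v_3 = (-24, -22)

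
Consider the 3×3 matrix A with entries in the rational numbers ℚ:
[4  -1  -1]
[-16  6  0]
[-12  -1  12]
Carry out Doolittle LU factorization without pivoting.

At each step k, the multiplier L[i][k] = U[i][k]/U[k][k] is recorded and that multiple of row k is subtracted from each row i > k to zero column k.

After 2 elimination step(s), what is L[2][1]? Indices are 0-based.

L[2][1] = -2

Step 1: pivot at (0,0) is 4.
  row1 ← row1 − (-4)·row0  ⇒  L[1][0]=-4, U row1=(0, 2, -4)
  row2 ← row2 − (-3)·row0  ⇒  L[2][0]=-3, U row2=(0, -4, 9)
Step 2: pivot at (1,1) is 2.
  row2 ← row2 − (-2)·row1  ⇒  L[2][1]=-2, U row2=(0, 0, 1)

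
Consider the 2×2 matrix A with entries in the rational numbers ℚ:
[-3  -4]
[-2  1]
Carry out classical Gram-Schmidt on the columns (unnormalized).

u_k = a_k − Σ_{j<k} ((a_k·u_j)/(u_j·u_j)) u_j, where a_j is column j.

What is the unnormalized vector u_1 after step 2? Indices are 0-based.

u_1 = (-22/13, 33/13)

Step 1: u_0 = a_0 = (-3, -2).
Step 2: u_1 = a_1 − (10/13)·u_0 = (-22/13, 33/13).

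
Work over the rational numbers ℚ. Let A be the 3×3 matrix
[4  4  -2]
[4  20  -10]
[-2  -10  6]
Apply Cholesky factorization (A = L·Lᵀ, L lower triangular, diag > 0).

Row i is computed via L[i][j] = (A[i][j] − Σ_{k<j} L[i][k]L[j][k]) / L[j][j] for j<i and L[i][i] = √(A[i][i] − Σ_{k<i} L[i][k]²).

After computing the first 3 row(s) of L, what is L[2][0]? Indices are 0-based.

Step 1: L[0][0] = √(4) = 2.
  L[1][0] = (4) / L[0][0] = 2.
Step 2: L[1][1] = √(16) = 4.
  L[2][0] = (-2) / L[0][0] = -1.
  L[2][1] = (-8) / L[1][1] = -2.
Step 3: L[2][2] = √(1) = 1.

L[2][0] = -1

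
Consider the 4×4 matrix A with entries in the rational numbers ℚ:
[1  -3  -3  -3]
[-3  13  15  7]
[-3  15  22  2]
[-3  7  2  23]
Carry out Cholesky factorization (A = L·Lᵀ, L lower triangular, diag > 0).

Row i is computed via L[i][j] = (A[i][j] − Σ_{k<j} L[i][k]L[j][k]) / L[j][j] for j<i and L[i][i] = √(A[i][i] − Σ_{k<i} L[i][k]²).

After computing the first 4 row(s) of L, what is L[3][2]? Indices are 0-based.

L[3][2] = -2

Step 1: L[0][0] = √(1) = 1.
  L[1][0] = (-3) / L[0][0] = -3.
Step 2: L[1][1] = √(4) = 2.
  L[2][0] = (-3) / L[0][0] = -3.
  L[2][1] = (6) / L[1][1] = 3.
Step 3: L[2][2] = √(4) = 2.
  L[3][0] = (-3) / L[0][0] = -3.
  L[3][1] = (-2) / L[1][1] = -1.
  L[3][2] = (-4) / L[2][2] = -2.
Step 4: L[3][3] = √(9) = 3.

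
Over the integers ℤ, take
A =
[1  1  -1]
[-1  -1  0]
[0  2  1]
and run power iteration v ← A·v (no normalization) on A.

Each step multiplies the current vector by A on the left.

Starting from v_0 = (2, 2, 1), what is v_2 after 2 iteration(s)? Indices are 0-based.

v_2 = (-6, 1, -3)

v_0 = (2, 2, 1).
v_1 = A·v_0 = (3, -4, 5).
v_2 = A·v_1 = (-6, 1, -3).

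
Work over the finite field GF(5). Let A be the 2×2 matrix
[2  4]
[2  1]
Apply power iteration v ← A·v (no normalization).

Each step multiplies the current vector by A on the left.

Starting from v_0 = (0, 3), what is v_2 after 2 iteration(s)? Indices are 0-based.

v_2 = (1, 2)

v_0 = (0, 3).
v_1 = A·v_0 = (2, 3).
v_2 = A·v_1 = (1, 2).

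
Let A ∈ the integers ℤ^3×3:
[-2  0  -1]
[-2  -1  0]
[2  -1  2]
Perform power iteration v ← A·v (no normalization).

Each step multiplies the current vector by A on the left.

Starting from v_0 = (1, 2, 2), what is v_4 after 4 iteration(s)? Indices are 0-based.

v_4 = (20, 44, 4)

v_0 = (1, 2, 2).
v_1 = A·v_0 = (-4, -4, 4).
v_2 = A·v_1 = (4, 12, 4).
v_3 = A·v_2 = (-12, -20, 4).
v_4 = A·v_3 = (20, 44, 4).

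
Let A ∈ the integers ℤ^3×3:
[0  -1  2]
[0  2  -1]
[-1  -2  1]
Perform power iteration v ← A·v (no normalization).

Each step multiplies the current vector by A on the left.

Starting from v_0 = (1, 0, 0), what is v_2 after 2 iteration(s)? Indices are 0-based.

v_2 = (-2, 1, -1)

v_0 = (1, 0, 0).
v_1 = A·v_0 = (0, 0, -1).
v_2 = A·v_1 = (-2, 1, -1).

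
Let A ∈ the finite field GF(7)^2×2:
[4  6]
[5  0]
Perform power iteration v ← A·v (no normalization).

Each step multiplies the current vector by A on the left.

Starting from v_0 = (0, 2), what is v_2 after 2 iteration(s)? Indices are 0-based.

v_0 = (0, 2).
v_1 = A·v_0 = (5, 0).
v_2 = A·v_1 = (6, 4).

v_2 = (6, 4)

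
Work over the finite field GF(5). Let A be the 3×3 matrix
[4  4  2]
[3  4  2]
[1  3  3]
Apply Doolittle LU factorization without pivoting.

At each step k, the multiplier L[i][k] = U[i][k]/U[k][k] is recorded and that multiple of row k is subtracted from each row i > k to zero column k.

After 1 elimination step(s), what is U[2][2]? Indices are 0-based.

Step 1: pivot at (0,0) is 4.
  row1 ← row1 − (2)·row0  ⇒  L[1][0]=2, U row1=(0, 1, 3)
  row2 ← row2 − (4)·row0  ⇒  L[2][0]=4, U row2=(0, 2, 0)

U[2][2] = 0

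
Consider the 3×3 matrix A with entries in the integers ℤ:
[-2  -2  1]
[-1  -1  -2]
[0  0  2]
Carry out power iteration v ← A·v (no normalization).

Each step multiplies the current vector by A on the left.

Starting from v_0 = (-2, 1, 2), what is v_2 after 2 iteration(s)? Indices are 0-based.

v_0 = (-2, 1, 2).
v_1 = A·v_0 = (4, -3, 4).
v_2 = A·v_1 = (2, -9, 8).

v_2 = (2, -9, 8)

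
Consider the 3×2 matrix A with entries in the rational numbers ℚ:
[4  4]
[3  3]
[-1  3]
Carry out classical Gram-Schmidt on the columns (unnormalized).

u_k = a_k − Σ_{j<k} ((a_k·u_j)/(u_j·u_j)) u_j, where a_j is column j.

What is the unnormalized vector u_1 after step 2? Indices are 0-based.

u_1 = (8/13, 6/13, 50/13)

Step 1: u_0 = a_0 = (4, 3, -1).
Step 2: u_1 = a_1 − (11/13)·u_0 = (8/13, 6/13, 50/13).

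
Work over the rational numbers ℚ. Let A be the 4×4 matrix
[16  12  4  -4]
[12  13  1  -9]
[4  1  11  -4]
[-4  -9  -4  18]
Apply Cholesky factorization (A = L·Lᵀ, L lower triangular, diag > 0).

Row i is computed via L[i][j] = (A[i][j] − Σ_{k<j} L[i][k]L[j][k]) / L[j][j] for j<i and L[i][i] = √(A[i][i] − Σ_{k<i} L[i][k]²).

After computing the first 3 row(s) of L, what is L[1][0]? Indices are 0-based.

L[1][0] = 3

Step 1: L[0][0] = √(16) = 4.
  L[1][0] = (12) / L[0][0] = 3.
Step 2: L[1][1] = √(4) = 2.
  L[2][0] = (4) / L[0][0] = 1.
  L[2][1] = (-2) / L[1][1] = -1.
Step 3: L[2][2] = √(9) = 3.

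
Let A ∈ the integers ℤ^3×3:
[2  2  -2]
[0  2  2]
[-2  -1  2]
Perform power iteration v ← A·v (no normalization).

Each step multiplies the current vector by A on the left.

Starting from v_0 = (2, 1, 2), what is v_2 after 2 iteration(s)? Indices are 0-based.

v_2 = (18, 10, -12)

v_0 = (2, 1, 2).
v_1 = A·v_0 = (2, 6, -1).
v_2 = A·v_1 = (18, 10, -12).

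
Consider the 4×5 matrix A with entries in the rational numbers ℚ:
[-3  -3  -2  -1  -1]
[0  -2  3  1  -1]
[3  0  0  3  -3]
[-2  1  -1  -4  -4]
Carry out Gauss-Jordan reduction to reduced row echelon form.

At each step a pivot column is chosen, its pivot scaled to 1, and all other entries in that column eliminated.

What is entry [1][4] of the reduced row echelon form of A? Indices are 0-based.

M[1][4] = 74/19

pivot(0,0)=-3: scale R0 → (1, 1, 2/3, 1/3, 1/3)
  clear (2,0): R2 −= (3)R0 → (0, -3, -2, 2, -4)
  clear (3,0): R3 −= (-2)R0 → (0, 3, 1/3, -10/3, -10/3)
pivot(1,1)=-2: scale R1 → (0, 1, -3/2, -1/2, 1/2)
  clear (0,1): R0 −= (1)R1 → (1, 0, 13/6, 5/6, -1/6)
  clear (2,1): R2 −= (-3)R1 → (0, 0, -13/2, 1/2, -5/2)
  clear (3,1): R3 −= (3)R1 → (0, 0, 29/6, -11/6, -29/6)
pivot(2,2)=-13/2: scale R2 → (0, 0, 1, -1/13, 5/13)
  clear (0,2): R0 −= (13/6)R2 → (1, 0, 0, 1, -1)
  clear (1,2): R1 −= (-3/2)R2 → (0, 1, 0, -8/13, 14/13)
  clear (3,2): R3 −= (29/6)R2 → (0, 0, 0, -19/13, -87/13)
pivot(3,3)=-19/13: scale R3 → (0, 0, 0, 1, 87/19)
  clear (0,3): R0 −= (1)R3 → (1, 0, 0, 0, -106/19)
  clear (1,3): R1 −= (-8/13)R3 → (0, 1, 0, 0, 74/19)
  clear (2,3): R2 −= (-1/13)R3 → (0, 0, 1, 0, 14/19)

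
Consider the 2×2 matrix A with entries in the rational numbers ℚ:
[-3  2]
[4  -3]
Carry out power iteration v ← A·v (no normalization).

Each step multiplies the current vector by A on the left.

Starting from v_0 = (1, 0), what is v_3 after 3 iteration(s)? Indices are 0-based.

v_0 = (1, 0).
v_1 = A·v_0 = (-3, 4).
v_2 = A·v_1 = (17, -24).
v_3 = A·v_2 = (-99, 140).

v_3 = (-99, 140)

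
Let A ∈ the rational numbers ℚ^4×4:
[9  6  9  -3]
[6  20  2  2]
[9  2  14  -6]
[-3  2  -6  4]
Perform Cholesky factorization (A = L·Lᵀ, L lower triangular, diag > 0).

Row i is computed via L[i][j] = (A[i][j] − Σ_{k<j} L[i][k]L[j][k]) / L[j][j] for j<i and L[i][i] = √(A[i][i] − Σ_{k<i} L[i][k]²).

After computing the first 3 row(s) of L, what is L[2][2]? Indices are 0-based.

Step 1: L[0][0] = √(9) = 3.
  L[1][0] = (6) / L[0][0] = 2.
Step 2: L[1][1] = √(16) = 4.
  L[2][0] = (9) / L[0][0] = 3.
  L[2][1] = (-4) / L[1][1] = -1.
Step 3: L[2][2] = √(4) = 2.

L[2][2] = 2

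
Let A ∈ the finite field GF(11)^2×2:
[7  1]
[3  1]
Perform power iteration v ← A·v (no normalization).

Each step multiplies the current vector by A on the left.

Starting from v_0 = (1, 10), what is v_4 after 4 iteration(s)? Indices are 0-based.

v_0 = (1, 10).
v_1 = A·v_0 = (6, 2).
v_2 = A·v_1 = (0, 9).
v_3 = A·v_2 = (9, 9).
v_4 = A·v_3 = (6, 3).

v_4 = (6, 3)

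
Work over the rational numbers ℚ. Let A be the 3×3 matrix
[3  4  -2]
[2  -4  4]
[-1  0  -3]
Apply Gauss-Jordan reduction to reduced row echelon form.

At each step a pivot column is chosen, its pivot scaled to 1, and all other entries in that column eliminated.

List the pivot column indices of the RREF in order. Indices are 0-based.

pivot(0,0)=3: scale R0 → (1, 4/3, -2/3)
  clear (1,0): R1 −= (2)R0 → (0, -20/3, 16/3)
  clear (2,0): R2 −= (-1)R0 → (0, 4/3, -11/3)
pivot(1,1)=-20/3: scale R1 → (0, 1, -4/5)
  clear (0,1): R0 −= (4/3)R1 → (1, 0, 2/5)
  clear (2,1): R2 −= (4/3)R1 → (0, 0, -13/5)
pivot(2,2)=-13/5: scale R2 → (0, 0, 1)
  clear (0,2): R0 −= (2/5)R2 → (1, 0, 0)
  clear (1,2): R1 −= (-4/5)R2 → (0, 1, 0)

pivot columns: 0, 1, 2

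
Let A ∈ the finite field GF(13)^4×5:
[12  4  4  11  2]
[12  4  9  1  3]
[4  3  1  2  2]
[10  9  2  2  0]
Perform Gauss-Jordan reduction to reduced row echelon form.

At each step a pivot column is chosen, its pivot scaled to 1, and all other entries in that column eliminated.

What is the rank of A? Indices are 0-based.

rank = 4

[1] R0 /= 12  ⇒  (1, 9, 9, 2, 11)
     R1 -= 12·R0  ⇒  (0, 0, 5, 3, 1)
     R2 -= 4·R0  ⇒  (0, 6, 4, 7, 10)
     R3 -= 10·R0  ⇒  (0, 10, 3, 8, 7)
[2] R1 <-> R2
[2] R1 /= 6  ⇒  (0, 1, 5, 12, 6)
     R0 -= 9·R1  ⇒  (1, 0, 3, 11, 9)
     R3 -= 10·R1  ⇒  (0, 0, 5, 5, 12)
[3] R2 /= 5  ⇒  (0, 0, 1, 11, 8)
     R0 -= 3·R2  ⇒  (1, 0, 0, 4, 11)
     R1 -= 5·R2  ⇒  (0, 1, 0, 9, 5)
     R3 -= 5·R2  ⇒  (0, 0, 0, 2, 11)
[4] R3 /= 2  ⇒  (0, 0, 0, 1, 12)
     R0 -= 4·R3  ⇒  (1, 0, 0, 0, 2)
     R1 -= 9·R3  ⇒  (0, 1, 0, 0, 1)
     R2 -= 11·R3  ⇒  (0, 0, 1, 0, 6)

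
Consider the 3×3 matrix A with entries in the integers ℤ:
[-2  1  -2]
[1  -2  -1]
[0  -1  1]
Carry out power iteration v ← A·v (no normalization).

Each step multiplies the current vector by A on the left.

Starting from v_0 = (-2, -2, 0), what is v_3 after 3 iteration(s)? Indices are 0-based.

v_0 = (-2, -2, 0).
v_1 = A·v_0 = (2, 2, 2).
v_2 = A·v_1 = (-6, -4, 0).
v_3 = A·v_2 = (8, 2, 4).

v_3 = (8, 2, 4)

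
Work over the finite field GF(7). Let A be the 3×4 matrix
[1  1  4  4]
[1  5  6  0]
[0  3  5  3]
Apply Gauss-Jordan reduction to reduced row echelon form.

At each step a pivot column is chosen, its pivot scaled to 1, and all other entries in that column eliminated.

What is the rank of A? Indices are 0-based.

pivot(0,0)=1: scale R0 → (1, 1, 4, 4)
  clear (1,0): R1 −= (1)R0 → (0, 4, 2, 3)
pivot(1,1)=4: scale R1 → (0, 1, 4, 6)
  clear (0,1): R0 −= (1)R1 → (1, 0, 0, 5)
  clear (2,1): R2 −= (3)R1 → (0, 0, 0, 6)
col 2: no nonzero at/below row 2; advance.
pivot(2,3)=6: scale R2 → (0, 0, 0, 1)
  clear (0,3): R0 −= (5)R2 → (1, 0, 0, 0)
  clear (1,3): R1 −= (6)R2 → (0, 1, 4, 0)

rank = 3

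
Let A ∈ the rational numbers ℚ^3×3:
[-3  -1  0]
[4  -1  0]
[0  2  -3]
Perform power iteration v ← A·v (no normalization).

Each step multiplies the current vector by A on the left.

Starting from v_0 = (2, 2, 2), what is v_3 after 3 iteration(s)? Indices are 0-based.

v_3 = (-16, 110, -130)

v_0 = (2, 2, 2).
v_1 = A·v_0 = (-8, 6, -2).
v_2 = A·v_1 = (18, -38, 18).
v_3 = A·v_2 = (-16, 110, -130).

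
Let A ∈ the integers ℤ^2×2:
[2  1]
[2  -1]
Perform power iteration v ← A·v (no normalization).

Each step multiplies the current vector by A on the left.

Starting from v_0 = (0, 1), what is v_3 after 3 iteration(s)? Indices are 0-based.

v_3 = (5, -1)

v_0 = (0, 1).
v_1 = A·v_0 = (1, -1).
v_2 = A·v_1 = (1, 3).
v_3 = A·v_2 = (5, -1).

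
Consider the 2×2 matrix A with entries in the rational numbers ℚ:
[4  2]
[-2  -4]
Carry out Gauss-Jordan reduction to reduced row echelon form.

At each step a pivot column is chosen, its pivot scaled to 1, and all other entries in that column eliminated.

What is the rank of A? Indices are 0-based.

pivot(0,0)=4: scale R0 → (1, 1/2)
  clear (1,0): R1 −= (-2)R0 → (0, -3)
pivot(1,1)=-3: scale R1 → (0, 1)
  clear (0,1): R0 −= (1/2)R1 → (1, 0)

rank = 2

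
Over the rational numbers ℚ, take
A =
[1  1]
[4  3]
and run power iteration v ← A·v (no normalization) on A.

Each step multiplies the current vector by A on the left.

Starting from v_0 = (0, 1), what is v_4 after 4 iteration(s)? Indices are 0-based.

v_0 = (0, 1).
v_1 = A·v_0 = (1, 3).
v_2 = A·v_1 = (4, 13).
v_3 = A·v_2 = (17, 55).
v_4 = A·v_3 = (72, 233).

v_4 = (72, 233)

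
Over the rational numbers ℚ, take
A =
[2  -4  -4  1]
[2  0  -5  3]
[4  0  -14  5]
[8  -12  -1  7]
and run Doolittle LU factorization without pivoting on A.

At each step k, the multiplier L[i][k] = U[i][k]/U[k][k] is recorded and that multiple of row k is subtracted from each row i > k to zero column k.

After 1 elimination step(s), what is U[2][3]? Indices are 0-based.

k=0: U[0][0]=2
  eliminate (1,0): mult=1, new row 1: (0, 4, -1, 2); set L[1][0]=1
  eliminate (2,0): mult=2, new row 2: (0, 8, -6, 3); set L[2][0]=2
  eliminate (3,0): mult=4, new row 3: (0, 4, 15, 3); set L[3][0]=4

U[2][3] = 3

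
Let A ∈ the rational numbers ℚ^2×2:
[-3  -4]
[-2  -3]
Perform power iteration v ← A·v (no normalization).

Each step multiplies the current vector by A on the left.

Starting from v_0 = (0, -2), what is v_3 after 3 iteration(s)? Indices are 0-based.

v_0 = (0, -2).
v_1 = A·v_0 = (8, 6).
v_2 = A·v_1 = (-48, -34).
v_3 = A·v_2 = (280, 198).

v_3 = (280, 198)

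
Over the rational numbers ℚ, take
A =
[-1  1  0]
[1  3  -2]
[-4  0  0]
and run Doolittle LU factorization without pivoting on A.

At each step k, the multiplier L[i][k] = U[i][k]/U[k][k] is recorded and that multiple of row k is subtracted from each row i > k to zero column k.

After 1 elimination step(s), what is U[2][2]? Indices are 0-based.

U[2][2] = 0

[col 0] pivot -1
  R1 -= -1*R0 → (0, 4, -2)  (L[1][0] := -1)
  R2 -= 4*R0 → (0, -4, 0)  (L[2][0] := 4)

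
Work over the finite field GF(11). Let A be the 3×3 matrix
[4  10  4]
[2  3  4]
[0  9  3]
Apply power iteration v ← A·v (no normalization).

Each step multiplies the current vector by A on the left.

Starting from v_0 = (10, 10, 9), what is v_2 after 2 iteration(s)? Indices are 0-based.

v_2 = (8, 0, 3)

v_0 = (10, 10, 9).
v_1 = A·v_0 = (0, 9, 7).
v_2 = A·v_1 = (8, 0, 3).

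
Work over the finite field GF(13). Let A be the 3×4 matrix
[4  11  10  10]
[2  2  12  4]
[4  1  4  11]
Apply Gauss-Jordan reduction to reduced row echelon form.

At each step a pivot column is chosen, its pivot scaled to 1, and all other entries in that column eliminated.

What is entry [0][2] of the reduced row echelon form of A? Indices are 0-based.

M[0][2] = 8

pivot(0,0)=4: scale R0 → (1, 6, 9, 9)
  clear (1,0): R1 −= (2)R0 → (0, 3, 7, 12)
  clear (2,0): R2 −= (4)R0 → (0, 3, 7, 1)
pivot(1,1)=3: scale R1 → (0, 1, 11, 4)
  clear (0,1): R0 −= (6)R1 → (1, 0, 8, 11)
  clear (2,1): R2 −= (3)R1 → (0, 0, 0, 2)
col 2: no nonzero at/below row 2; advance.
pivot(2,3)=2: scale R2 → (0, 0, 0, 1)
  clear (0,3): R0 −= (11)R2 → (1, 0, 8, 0)
  clear (1,3): R1 −= (4)R2 → (0, 1, 11, 0)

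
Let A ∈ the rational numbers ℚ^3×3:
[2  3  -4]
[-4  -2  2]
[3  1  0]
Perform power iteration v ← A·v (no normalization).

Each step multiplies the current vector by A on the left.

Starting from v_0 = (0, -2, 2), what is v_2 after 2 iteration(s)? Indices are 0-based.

v_0 = (0, -2, 2).
v_1 = A·v_0 = (-14, 8, -2).
v_2 = A·v_1 = (4, 36, -34).

v_2 = (4, 36, -34)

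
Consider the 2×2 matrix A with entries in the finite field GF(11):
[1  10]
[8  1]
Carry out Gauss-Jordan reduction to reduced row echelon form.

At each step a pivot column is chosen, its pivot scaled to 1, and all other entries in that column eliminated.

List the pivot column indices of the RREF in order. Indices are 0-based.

pivot(0,0)=1: scale R0 → (1, 10)
  clear (1,0): R1 −= (8)R0 → (0, 9)
pivot(1,1)=9: scale R1 → (0, 1)
  clear (0,1): R0 −= (10)R1 → (1, 0)

pivot columns: 0, 1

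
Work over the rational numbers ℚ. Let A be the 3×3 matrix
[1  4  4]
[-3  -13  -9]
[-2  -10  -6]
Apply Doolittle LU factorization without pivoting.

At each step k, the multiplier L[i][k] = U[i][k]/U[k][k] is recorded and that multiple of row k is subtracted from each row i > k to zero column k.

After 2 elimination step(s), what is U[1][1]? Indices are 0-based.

Step 1: pivot at (0,0) is 1.
  row1 ← row1 − (-3)·row0  ⇒  L[1][0]=-3, U row1=(0, -1, 3)
  row2 ← row2 − (-2)·row0  ⇒  L[2][0]=-2, U row2=(0, -2, 2)
Step 2: pivot at (1,1) is -1.
  row2 ← row2 − (2)·row1  ⇒  L[2][1]=2, U row2=(0, 0, -4)

U[1][1] = -1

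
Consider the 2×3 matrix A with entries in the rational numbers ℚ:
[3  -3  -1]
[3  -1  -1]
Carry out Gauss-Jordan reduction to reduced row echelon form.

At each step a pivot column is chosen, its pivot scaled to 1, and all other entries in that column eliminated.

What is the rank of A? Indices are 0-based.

rank = 2

[1] R0 /= 3  ⇒  (1, -1, -1/3)
     R1 -= 3·R0  ⇒  (0, 2, 0)
[2] R1 /= 2  ⇒  (0, 1, 0)
     R0 -= -1·R1  ⇒  (1, 0, -1/3)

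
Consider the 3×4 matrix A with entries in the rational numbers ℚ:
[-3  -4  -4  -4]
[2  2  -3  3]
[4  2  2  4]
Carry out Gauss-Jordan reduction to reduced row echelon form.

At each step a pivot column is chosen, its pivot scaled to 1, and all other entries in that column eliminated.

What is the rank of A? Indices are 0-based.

rank = 3

[1] R0 /= -3  ⇒  (1, 4/3, 4/3, 4/3)
     R1 -= 2·R0  ⇒  (0, -2/3, -17/3, 1/3)
     R2 -= 4·R0  ⇒  (0, -10/3, -10/3, -4/3)
[2] R1 /= -2/3  ⇒  (0, 1, 17/2, -1/2)
     R0 -= 4/3·R1  ⇒  (1, 0, -10, 2)
     R2 -= -10/3·R1  ⇒  (0, 0, 25, -3)
[3] R2 /= 25  ⇒  (0, 0, 1, -3/25)
     R0 -= -10·R2  ⇒  (1, 0, 0, 4/5)
     R1 -= 17/2·R2  ⇒  (0, 1, 0, 13/25)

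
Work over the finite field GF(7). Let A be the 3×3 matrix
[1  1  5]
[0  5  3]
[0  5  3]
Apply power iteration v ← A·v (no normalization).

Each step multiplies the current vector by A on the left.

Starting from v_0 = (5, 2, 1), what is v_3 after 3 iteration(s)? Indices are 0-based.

v_3 = (0, 6, 6)

v_0 = (5, 2, 1).
v_1 = A·v_0 = (5, 6, 6).
v_2 = A·v_1 = (6, 6, 6).
v_3 = A·v_2 = (0, 6, 6).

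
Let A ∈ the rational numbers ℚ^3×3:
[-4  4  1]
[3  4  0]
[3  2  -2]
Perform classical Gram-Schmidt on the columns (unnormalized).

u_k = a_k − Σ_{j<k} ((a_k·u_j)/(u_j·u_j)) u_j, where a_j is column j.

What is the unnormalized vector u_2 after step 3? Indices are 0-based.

u_2 = (-15/61, 50/61, -70/61)

Step 1: u_0 = a_0 = (-4, 3, 3).
Step 2: u_1 = a_1 − (1/17)·u_0 = (72/17, 65/17, 31/17).
Step 3: u_2 = a_2 − (-5/17)·u_0 − (1/61)·u_1 = (-15/61, 50/61, -70/61).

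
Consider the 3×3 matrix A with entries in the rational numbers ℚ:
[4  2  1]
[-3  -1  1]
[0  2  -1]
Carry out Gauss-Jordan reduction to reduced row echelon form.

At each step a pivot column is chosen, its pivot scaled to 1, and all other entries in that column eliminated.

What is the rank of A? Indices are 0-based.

rank = 3

[1] R0 /= 4  ⇒  (1, 1/2, 1/4)
     R1 -= -3·R0  ⇒  (0, 1/2, 7/4)
[2] R1 /= 1/2  ⇒  (0, 1, 7/2)
     R0 -= 1/2·R1  ⇒  (1, 0, -3/2)
     R2 -= 2·R1  ⇒  (0, 0, -8)
[3] R2 /= -8  ⇒  (0, 0, 1)
     R0 -= -3/2·R2  ⇒  (1, 0, 0)
     R1 -= 7/2·R2  ⇒  (0, 1, 0)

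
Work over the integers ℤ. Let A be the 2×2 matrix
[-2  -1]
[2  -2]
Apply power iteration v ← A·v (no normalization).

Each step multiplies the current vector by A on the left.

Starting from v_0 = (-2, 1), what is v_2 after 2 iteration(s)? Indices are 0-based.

v_2 = (0, 18)

v_0 = (-2, 1).
v_1 = A·v_0 = (3, -6).
v_2 = A·v_1 = (0, 18).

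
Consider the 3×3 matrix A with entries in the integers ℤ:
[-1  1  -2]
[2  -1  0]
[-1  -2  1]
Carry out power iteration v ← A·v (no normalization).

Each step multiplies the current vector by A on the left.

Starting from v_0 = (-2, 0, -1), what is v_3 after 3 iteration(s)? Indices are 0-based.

v_3 = (12, -32, -9)

v_0 = (-2, 0, -1).
v_1 = A·v_0 = (4, -4, 1).
v_2 = A·v_1 = (-10, 12, 5).
v_3 = A·v_2 = (12, -32, -9).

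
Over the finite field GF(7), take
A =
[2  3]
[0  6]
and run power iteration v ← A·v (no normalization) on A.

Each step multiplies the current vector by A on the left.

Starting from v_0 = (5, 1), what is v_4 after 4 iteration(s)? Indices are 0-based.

v_0 = (5, 1).
v_1 = A·v_0 = (6, 6).
v_2 = A·v_1 = (2, 1).
v_3 = A·v_2 = (0, 6).
v_4 = A·v_3 = (4, 1).

v_4 = (4, 1)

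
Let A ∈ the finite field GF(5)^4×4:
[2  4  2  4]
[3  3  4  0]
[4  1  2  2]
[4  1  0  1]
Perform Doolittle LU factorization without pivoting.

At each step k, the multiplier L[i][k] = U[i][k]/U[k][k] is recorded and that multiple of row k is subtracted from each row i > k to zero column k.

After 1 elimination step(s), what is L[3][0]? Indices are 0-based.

L[3][0] = 2

[col 0] pivot 2
  R1 -= 4*R0 → (0, 2, 1, 4)  (L[1][0] := 4)
  R2 -= 2*R0 → (0, 3, 3, 4)  (L[2][0] := 2)
  R3 -= 2*R0 → (0, 3, 1, 3)  (L[3][0] := 2)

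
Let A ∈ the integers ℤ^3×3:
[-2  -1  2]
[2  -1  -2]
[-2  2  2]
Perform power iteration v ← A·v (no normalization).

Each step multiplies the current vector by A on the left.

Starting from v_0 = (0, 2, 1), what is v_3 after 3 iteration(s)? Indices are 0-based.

v_3 = (-16, 32, -40)

v_0 = (0, 2, 1).
v_1 = A·v_0 = (0, -4, 6).
v_2 = A·v_1 = (16, -8, 4).
v_3 = A·v_2 = (-16, 32, -40).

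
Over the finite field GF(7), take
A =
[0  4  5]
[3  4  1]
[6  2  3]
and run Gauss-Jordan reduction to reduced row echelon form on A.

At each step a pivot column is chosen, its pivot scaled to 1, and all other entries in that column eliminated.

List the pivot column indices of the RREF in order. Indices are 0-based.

pivot(0,0): swap R0↔R1
pivot(0,0)=3: scale R0 → (1, 6, 5)
  clear (2,0): R2 −= (6)R0 → (0, 1, 1)
pivot(1,1)=4: scale R1 → (0, 1, 3)
  clear (0,1): R0 −= (6)R1 → (1, 0, 1)
  clear (2,1): R2 −= (1)R1 → (0, 0, 5)
pivot(2,2)=5: scale R2 → (0, 0, 1)
  clear (0,2): R0 −= (1)R2 → (1, 0, 0)
  clear (1,2): R1 −= (3)R2 → (0, 1, 0)

pivot columns: 0, 1, 2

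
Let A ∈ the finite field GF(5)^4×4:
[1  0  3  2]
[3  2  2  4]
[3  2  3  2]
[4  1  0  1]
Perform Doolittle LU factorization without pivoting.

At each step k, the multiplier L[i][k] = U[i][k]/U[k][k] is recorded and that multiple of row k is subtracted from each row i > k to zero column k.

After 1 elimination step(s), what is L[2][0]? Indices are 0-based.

L[2][0] = 3

k=0: U[0][0]=1
  eliminate (1,0): mult=3, new row 1: (0, 2, 3, 3); set L[1][0]=3
  eliminate (2,0): mult=3, new row 2: (0, 2, 4, 1); set L[2][0]=3
  eliminate (3,0): mult=4, new row 3: (0, 1, 3, 3); set L[3][0]=4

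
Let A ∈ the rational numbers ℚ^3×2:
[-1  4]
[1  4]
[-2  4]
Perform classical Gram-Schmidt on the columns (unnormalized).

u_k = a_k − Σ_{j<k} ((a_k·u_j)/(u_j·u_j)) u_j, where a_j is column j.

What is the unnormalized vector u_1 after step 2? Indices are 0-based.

Step 1: u_0 = a_0 = (-1, 1, -2).
Step 2: u_1 = a_1 − (-4/3)·u_0 = (8/3, 16/3, 4/3).

u_1 = (8/3, 16/3, 4/3)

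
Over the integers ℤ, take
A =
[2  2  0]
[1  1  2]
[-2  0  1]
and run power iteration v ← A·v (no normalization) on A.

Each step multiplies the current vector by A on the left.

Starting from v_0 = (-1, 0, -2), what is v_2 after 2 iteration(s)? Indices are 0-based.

v_0 = (-1, 0, -2).
v_1 = A·v_0 = (-2, -5, 0).
v_2 = A·v_1 = (-14, -7, 4).

v_2 = (-14, -7, 4)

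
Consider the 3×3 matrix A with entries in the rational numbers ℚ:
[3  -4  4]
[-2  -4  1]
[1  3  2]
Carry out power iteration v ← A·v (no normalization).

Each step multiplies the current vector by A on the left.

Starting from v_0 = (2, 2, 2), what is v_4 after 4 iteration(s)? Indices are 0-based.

v_4 = (2866, 1398, -506)

v_0 = (2, 2, 2).
v_1 = A·v_0 = (6, -10, 12).
v_2 = A·v_1 = (106, 40, 0).
v_3 = A·v_2 = (158, -372, 226).
v_4 = A·v_3 = (2866, 1398, -506).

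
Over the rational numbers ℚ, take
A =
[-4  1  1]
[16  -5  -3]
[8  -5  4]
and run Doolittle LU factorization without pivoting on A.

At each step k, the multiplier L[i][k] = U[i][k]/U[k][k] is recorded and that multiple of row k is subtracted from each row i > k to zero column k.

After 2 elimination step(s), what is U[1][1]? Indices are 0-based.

k=0: U[0][0]=-4
  eliminate (1,0): mult=-4, new row 1: (0, -1, 1); set L[1][0]=-4
  eliminate (2,0): mult=-2, new row 2: (0, -3, 6); set L[2][0]=-2
k=1: U[1][1]=-1
  eliminate (2,1): mult=3, new row 2: (0, 0, 3); set L[2][1]=3

U[1][1] = -1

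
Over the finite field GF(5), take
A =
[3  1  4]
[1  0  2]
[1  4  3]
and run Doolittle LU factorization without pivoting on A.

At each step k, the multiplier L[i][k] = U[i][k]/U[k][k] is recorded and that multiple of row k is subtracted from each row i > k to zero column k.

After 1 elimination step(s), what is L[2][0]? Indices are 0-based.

k=0: U[0][0]=3
  eliminate (1,0): mult=2, new row 1: (0, 3, 4); set L[1][0]=2
  eliminate (2,0): mult=2, new row 2: (0, 2, 0); set L[2][0]=2

L[2][0] = 2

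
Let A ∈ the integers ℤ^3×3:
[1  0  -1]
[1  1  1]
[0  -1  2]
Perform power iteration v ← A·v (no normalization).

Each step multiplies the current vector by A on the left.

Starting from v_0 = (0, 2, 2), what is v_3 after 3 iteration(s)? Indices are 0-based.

v_3 = (-4, 0, -4)

v_0 = (0, 2, 2).
v_1 = A·v_0 = (-2, 4, 2).
v_2 = A·v_1 = (-4, 4, 0).
v_3 = A·v_2 = (-4, 0, -4).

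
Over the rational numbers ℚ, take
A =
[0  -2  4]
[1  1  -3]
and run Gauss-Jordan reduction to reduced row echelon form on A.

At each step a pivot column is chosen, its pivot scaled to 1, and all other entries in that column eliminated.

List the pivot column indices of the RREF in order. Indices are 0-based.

pivot columns: 0, 1

step 1: exchange rows 0,1
step 1: normalize row 0 (÷1) = (1, 1, -3)
step 2: normalize row 1 (÷-2) = (0, 1, -2)
  row 0: subtract 1×row1 = (1, 0, -1)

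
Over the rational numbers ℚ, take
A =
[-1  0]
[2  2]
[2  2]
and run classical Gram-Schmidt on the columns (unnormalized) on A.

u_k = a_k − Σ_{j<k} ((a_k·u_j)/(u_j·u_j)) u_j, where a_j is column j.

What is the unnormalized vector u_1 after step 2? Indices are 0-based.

Step 1: u_0 = a_0 = (-1, 2, 2).
Step 2: u_1 = a_1 − (8/9)·u_0 = (8/9, 2/9, 2/9).

u_1 = (8/9, 2/9, 2/9)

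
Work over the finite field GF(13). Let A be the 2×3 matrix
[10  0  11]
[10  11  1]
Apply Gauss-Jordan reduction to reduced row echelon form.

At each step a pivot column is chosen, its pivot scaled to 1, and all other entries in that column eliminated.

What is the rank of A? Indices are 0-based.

rank = 2

pivot(0,0)=10: scale R0 → (1, 0, 5)
  clear (1,0): R1 −= (10)R0 → (0, 11, 3)
pivot(1,1)=11: scale R1 → (0, 1, 5)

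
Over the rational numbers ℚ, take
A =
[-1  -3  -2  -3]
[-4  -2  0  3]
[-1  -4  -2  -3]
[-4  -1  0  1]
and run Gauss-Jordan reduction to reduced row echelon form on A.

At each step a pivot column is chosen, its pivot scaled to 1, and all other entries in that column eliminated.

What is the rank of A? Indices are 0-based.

rank = 4

pivot(0,0)=-1: scale R0 → (1, 3, 2, 3)
  clear (1,0): R1 −= (-4)R0 → (0, 10, 8, 15)
  clear (2,0): R2 −= (-1)R0 → (0, -1, 0, 0)
  clear (3,0): R3 −= (-4)R0 → (0, 11, 8, 13)
pivot(1,1)=10: scale R1 → (0, 1, 4/5, 3/2)
  clear (0,1): R0 −= (3)R1 → (1, 0, -2/5, -3/2)
  clear (2,1): R2 −= (-1)R1 → (0, 0, 4/5, 3/2)
  clear (3,1): R3 −= (11)R1 → (0, 0, -4/5, -7/2)
pivot(2,2)=4/5: scale R2 → (0, 0, 1, 15/8)
  clear (0,2): R0 −= (-2/5)R2 → (1, 0, 0, -3/4)
  clear (1,2): R1 −= (4/5)R2 → (0, 1, 0, 0)
  clear (3,2): R3 −= (-4/5)R2 → (0, 0, 0, -2)
pivot(3,3)=-2: scale R3 → (0, 0, 0, 1)
  clear (0,3): R0 −= (-3/4)R3 → (1, 0, 0, 0)
  clear (2,3): R2 −= (15/8)R3 → (0, 0, 1, 0)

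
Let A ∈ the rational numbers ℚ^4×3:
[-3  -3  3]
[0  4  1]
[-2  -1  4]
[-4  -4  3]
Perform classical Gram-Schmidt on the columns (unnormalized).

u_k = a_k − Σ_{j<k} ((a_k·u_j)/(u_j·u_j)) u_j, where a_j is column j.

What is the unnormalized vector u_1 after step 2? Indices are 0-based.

Step 1: u_0 = a_0 = (-3, 0, -2, -4).
Step 2: u_1 = a_1 − (27/29)·u_0 = (-6/29, 4, 25/29, -8/29).

u_1 = (-6/29, 4, 25/29, -8/29)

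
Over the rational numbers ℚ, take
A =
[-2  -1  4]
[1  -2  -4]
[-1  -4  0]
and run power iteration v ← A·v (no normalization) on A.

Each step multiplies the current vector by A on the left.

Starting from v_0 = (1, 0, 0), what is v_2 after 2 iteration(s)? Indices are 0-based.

v_0 = (1, 0, 0).
v_1 = A·v_0 = (-2, 1, -1).
v_2 = A·v_1 = (-1, 0, -2).

v_2 = (-1, 0, -2)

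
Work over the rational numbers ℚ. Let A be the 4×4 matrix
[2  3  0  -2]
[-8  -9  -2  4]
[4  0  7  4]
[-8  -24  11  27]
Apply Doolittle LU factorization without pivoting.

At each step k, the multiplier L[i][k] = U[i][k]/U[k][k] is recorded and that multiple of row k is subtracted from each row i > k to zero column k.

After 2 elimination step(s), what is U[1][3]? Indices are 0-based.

k=0: U[0][0]=2
  eliminate (1,0): mult=-4, new row 1: (0, 3, -2, -4); set L[1][0]=-4
  eliminate (2,0): mult=2, new row 2: (0, -6, 7, 8); set L[2][0]=2
  eliminate (3,0): mult=-4, new row 3: (0, -12, 11, 19); set L[3][0]=-4
k=1: U[1][1]=3
  eliminate (2,1): mult=-2, new row 2: (0, 0, 3, 0); set L[2][1]=-2
  eliminate (3,1): mult=-4, new row 3: (0, 0, 3, 3); set L[3][1]=-4

U[1][3] = -4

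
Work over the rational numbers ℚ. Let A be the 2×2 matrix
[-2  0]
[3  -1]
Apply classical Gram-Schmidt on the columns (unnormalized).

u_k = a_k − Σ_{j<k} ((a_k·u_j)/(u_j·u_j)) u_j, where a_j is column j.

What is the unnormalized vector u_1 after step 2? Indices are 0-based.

u_1 = (-6/13, -4/13)

Step 1: u_0 = a_0 = (-2, 3).
Step 2: u_1 = a_1 − (-3/13)·u_0 = (-6/13, -4/13).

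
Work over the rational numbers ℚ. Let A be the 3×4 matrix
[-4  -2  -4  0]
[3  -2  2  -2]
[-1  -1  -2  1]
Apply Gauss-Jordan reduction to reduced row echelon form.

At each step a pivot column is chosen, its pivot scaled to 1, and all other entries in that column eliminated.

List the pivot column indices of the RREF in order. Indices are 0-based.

step 1: normalize row 0 (÷-4) = (1, 1/2, 1, 0)
  row 1: subtract 3×row0 = (0, -7/2, -1, -2)
  row 2: subtract -1×row0 = (0, -1/2, -1, 1)
step 2: normalize row 1 (÷-7/2) = (0, 1, 2/7, 4/7)
  row 0: subtract 1/2×row1 = (1, 0, 6/7, -2/7)
  row 2: subtract -1/2×row1 = (0, 0, -6/7, 9/7)
step 3: normalize row 2 (÷-6/7) = (0, 0, 1, -3/2)
  row 0: subtract 6/7×row2 = (1, 0, 0, 1)
  row 1: subtract 2/7×row2 = (0, 1, 0, 1)

pivot columns: 0, 1, 2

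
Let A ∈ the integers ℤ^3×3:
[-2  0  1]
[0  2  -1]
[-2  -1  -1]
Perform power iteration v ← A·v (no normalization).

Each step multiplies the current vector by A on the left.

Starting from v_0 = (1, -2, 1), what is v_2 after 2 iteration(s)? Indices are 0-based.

v_0 = (1, -2, 1).
v_1 = A·v_0 = (-1, -5, -1).
v_2 = A·v_1 = (1, -9, 8).

v_2 = (1, -9, 8)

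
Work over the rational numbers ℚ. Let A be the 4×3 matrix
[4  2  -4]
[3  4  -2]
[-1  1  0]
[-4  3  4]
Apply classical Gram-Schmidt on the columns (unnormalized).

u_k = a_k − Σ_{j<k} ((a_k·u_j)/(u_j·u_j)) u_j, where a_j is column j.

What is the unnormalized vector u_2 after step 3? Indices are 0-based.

Step 1: u_0 = a_0 = (4, 3, -1, -4).
Step 2: u_1 = a_1 − (1/6)·u_0 = (4/3, 7/2, 7/6, 11/3).
Step 3: u_2 = a_2 − (-19/21)·u_0 − (14/173)·u_1 = (-592/1211, 522/1211, -1210/1211, 102/1211).

u_2 = (-592/1211, 522/1211, -1210/1211, 102/1211)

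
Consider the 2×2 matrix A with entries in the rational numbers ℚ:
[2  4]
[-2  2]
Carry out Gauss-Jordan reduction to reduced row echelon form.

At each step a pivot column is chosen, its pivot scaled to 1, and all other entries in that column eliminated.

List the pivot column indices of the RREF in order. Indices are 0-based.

pivot columns: 0, 1

step 1: normalize row 0 (÷2) = (1, 2)
  row 1: subtract -2×row0 = (0, 6)
step 2: normalize row 1 (÷6) = (0, 1)
  row 0: subtract 2×row1 = (1, 0)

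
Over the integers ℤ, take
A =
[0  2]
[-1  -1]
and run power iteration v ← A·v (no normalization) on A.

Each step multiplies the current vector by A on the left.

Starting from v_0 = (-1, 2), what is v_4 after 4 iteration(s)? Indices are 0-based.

v_0 = (-1, 2).
v_1 = A·v_0 = (4, -1).
v_2 = A·v_1 = (-2, -3).
v_3 = A·v_2 = (-6, 5).
v_4 = A·v_3 = (10, 1).

v_4 = (10, 1)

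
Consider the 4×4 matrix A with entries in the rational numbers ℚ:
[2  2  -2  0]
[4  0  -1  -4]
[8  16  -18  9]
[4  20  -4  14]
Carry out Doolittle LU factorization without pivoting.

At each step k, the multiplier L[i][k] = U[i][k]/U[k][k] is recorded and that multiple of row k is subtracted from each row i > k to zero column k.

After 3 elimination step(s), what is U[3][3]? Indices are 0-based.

U[3][3] = 1

Step 1: pivot at (0,0) is 2.
  row1 ← row1 − (2)·row0  ⇒  L[1][0]=2, U row1=(0, -4, 3, -4)
  row2 ← row2 − (4)·row0  ⇒  L[2][0]=4, U row2=(0, 8, -10, 9)
  row3 ← row3 − (2)·row0  ⇒  L[3][0]=2, U row3=(0, 16, 0, 14)
Step 2: pivot at (1,1) is -4.
  row2 ← row2 − (-2)·row1  ⇒  L[2][1]=-2, U row2=(0, 0, -4, 1)
  row3 ← row3 − (-4)·row1  ⇒  L[3][1]=-4, U row3=(0, 0, 12, -2)
Step 3: pivot at (2,2) is -4.
  row3 ← row3 − (-3)·row2  ⇒  L[3][2]=-3, U row3=(0, 0, 0, 1)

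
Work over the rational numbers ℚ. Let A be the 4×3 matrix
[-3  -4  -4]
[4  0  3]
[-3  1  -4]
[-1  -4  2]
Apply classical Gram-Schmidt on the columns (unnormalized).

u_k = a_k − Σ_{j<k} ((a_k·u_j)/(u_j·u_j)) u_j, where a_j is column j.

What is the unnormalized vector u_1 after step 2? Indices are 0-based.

Step 1: u_0 = a_0 = (-3, 4, -3, -1).
Step 2: u_1 = a_1 − (13/35)·u_0 = (-101/35, -52/35, 74/35, -127/35).

u_1 = (-101/35, -52/35, 74/35, -127/35)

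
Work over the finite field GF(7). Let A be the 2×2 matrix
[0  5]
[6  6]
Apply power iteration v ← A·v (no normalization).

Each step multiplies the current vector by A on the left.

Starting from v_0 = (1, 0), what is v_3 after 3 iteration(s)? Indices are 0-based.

v_3 = (5, 4)

v_0 = (1, 0).
v_1 = A·v_0 = (0, 6).
v_2 = A·v_1 = (2, 1).
v_3 = A·v_2 = (5, 4).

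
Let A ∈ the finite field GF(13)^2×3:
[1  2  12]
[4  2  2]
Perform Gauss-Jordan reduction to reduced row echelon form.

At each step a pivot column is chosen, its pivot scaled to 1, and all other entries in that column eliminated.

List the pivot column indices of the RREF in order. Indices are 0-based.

pivot(0,0)=1: scale R0 → (1, 2, 12)
  clear (1,0): R1 −= (4)R0 → (0, 7, 6)
pivot(1,1)=7: scale R1 → (0, 1, 12)
  clear (0,1): R0 −= (2)R1 → (1, 0, 1)

pivot columns: 0, 1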